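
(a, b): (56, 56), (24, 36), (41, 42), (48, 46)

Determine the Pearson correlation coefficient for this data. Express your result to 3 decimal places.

0.946

n = 4, Σa = 169, Σb = 180, Σa² = 7697, Σb² = 8312, Σab = 7930
nΣab − ΣaΣb = 31720 − 30420 = 1300
nΣa² − (Σa)² = 30788 − 28561 = 2227; nΣb² − (Σb)² = 33248 − 32400 = 848
r = 1300 / √(2227 × 848) = 1300 / 1374.2256 ≈ 0.946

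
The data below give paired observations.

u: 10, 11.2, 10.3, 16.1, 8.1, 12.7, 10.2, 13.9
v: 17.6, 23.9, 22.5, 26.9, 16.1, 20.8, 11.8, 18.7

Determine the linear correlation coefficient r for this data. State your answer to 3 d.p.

n = 8, Σu = 92.5, Σv = 158.3, Σu² = 1114.89, Σv² = 3291.61, Σuv = 1883.38
nΣuv − ΣuΣv = 15067.04 − 14642.75 = 424.29
nΣu² − (Σu)² = 8919.12 − 8556.25 = 362.87; nΣv² − (Σv)² = 26332.88 − 25058.89 = 1273.99
r = 424.29 / √(362.87 × 1273.99) = 424.29 / 679.9211 ≈ 0.624

0.624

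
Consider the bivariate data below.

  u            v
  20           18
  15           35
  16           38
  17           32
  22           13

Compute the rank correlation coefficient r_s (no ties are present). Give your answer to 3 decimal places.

Rank u: 4, 1, 2, 3, 5
Rank v: 2, 4, 5, 3, 1
d = rank(u) − rank(v): 2, -3, -3, 0, 4; Σd² = 38
ρ = 1 − 6Σd² / [n(n²−1)] = 1 − 6×38 / (5×24) = 1 − 228/120 ≈ -0.900

-0.900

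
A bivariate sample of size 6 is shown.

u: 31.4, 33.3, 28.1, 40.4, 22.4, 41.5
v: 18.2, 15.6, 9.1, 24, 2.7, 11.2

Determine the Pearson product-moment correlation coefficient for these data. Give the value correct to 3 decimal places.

n = 6, Σu = 197.1, Σv = 80.8, Σu² = 6740.63, Σv² = 1366.14, Σuv = 2841.55
nΣuv − ΣuΣv = 17049.3 − 15925.68 = 1123.62
nΣu² − (Σu)² = 40443.78 − 38848.41 = 1595.37; nΣv² − (Σv)² = 8196.84 − 6528.64 = 1668.2
r = 1123.62 / √(1595.37 × 1668.2) = 1123.62 / 1631.3786 ≈ 0.689

0.689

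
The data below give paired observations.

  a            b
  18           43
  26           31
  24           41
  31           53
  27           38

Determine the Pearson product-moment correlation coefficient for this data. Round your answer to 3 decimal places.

0.274

n = 5, Σa = 126, Σb = 206, Σa² = 3266, Σb² = 8744, Σab = 5233
nΣab − ΣaΣb = 26165 − 25956 = 209
nΣa² − (Σa)² = 16330 − 15876 = 454; nΣb² − (Σb)² = 43720 − 42436 = 1284
r = 209 / √(454 × 1284) = 209 / 763.5025 ≈ 0.274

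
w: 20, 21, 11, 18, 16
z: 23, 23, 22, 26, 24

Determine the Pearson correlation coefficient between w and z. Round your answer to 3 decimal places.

0.308

n = 5, Σw = 86, Σz = 118, Σw² = 1542, Σz² = 2794, Σwz = 2037
nΣwz − ΣwΣz = 10185 − 10148 = 37
nΣw² − (Σw)² = 7710 − 7396 = 314; nΣz² − (Σz)² = 13970 − 13924 = 46
r = 37 / √(314 × 46) = 37 / 120.1832 ≈ 0.308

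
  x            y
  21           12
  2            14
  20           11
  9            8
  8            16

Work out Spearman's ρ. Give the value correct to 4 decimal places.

-0.5000

Rank x: 5, 1, 4, 3, 2
Rank y: 3, 4, 2, 1, 5
d = rank(x) − rank(y): 2, -3, 2, 2, -3; Σd² = 30
ρ = 1 − 6Σd² / [n(n²−1)] = 1 − 6×30 / (5×24) = 1 − 180/120 ≈ -0.5000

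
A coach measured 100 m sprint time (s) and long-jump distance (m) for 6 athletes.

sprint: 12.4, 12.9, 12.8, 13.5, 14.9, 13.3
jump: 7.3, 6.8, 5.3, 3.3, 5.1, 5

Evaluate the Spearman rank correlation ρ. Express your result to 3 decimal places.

-0.771

Rank sprint: 1, 3, 2, 5, 6, 4
Rank jump: 6, 5, 4, 1, 3, 2
d = rank(sprint) − rank(jump): -5, -2, -2, 4, 3, 2; Σd² = 62
ρ = 1 − 6Σd² / [n(n²−1)] = 1 − 6×62 / (6×35) = 1 − 372/210 ≈ -0.771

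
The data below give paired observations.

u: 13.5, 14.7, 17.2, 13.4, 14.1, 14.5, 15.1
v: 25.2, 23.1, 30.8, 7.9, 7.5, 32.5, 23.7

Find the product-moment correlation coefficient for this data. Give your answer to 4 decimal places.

0.5605

n = 7, Σu = 102.5, Σv = 150.7, Σu² = 1510.81, Σv² = 3853.89, Σuv = 2250.26
nΣuv − ΣuΣv = 15751.82 − 15446.75 = 305.07
nΣu² − (Σu)² = 10575.67 − 10506.25 = 69.42; nΣv² − (Σv)² = 26977.23 − 22710.49 = 4266.74
r = 305.07 / √(69.42 × 4266.74) = 305.07 / 544.2399 ≈ 0.5605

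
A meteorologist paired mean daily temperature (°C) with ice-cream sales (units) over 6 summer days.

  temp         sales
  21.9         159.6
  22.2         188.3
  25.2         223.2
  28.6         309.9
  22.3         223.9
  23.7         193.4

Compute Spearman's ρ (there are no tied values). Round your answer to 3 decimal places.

0.829

Rank temp: 1, 2, 5, 6, 3, 4
Rank sales: 1, 2, 4, 6, 5, 3
d = rank(temp) − rank(sales): 0, 0, 1, 0, -2, 1; Σd² = 6
ρ = 1 − 6Σd² / [n(n²−1)] = 1 − 6×6 / (6×35) = 1 − 36/210 ≈ 0.829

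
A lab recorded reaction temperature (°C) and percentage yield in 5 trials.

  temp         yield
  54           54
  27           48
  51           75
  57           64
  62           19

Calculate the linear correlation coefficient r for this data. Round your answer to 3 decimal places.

n = 5, Σx = 251, Σy = 260, Σx² = 13339, Σy² = 15302, Σxy = 12863
nΣxy − ΣxΣy = 64315 − 65260 = -945
nΣx² − (Σx)² = 66695 − 63001 = 3694; nΣy² − (Σy)² = 76510 − 67600 = 8910
r = -945 / √(3694 × 8910) = -945 / 5737.0323 ≈ -0.165

-0.165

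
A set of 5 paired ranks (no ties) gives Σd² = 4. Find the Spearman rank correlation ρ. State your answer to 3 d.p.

0.800

ρ = 1 − 6Σd² / [n(n²−1)] = 1 − 6×4 / (5×24)
  = 1 − 24/120 = 1 − 0.2000 ≈ 0.800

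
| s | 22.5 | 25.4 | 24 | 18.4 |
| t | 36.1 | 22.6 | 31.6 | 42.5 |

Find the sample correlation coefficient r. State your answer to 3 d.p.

-0.939

n = 4, Σs = 90.3, Σt = 132.8, Σs² = 2065.97, Σt² = 4618.78, Σst = 2926.69
nΣst − ΣsΣt = 11706.76 − 11991.84 = -285.08
nΣs² − (Σs)² = 8263.88 − 8154.09 = 109.79; nΣt² − (Σt)² = 18475.12 − 17635.84 = 839.28
r = -285.08 / √(109.79 × 839.28) = -285.08 / 303.5532 ≈ -0.939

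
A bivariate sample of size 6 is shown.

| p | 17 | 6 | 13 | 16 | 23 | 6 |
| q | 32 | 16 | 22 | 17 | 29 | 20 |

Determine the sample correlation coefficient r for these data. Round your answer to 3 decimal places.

0.689

n = 6, Σp = 81, Σq = 136, Σp² = 1315, Σq² = 3294, Σpq = 1985
nΣpq − ΣpΣq = 11910 − 11016 = 894
nΣp² − (Σp)² = 7890 − 6561 = 1329; nΣq² − (Σq)² = 19764 − 18496 = 1268
r = 894 / √(1329 × 1268) = 894 / 1298.1417 ≈ 0.689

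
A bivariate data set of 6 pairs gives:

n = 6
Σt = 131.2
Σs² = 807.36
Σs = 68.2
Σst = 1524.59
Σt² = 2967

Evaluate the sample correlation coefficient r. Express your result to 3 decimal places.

r = (nΣst − ΣsΣt) / √[(nΣs² − (Σs)²)(nΣt² − (Σt)²)]
Numerator: 6×1524.59 − 68.2×131.2 = 199.7
Denominator: √[(4844.16 − 4651.24)(17802 − 17213.44)] = √[192.92 × 588.56] = 336.9644
r = 199.7 / 336.9644 ≈ 0.593

0.593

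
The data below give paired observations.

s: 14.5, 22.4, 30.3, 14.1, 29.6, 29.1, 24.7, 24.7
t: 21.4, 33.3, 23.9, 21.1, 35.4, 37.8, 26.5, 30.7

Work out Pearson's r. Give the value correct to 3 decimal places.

0.659

n = 8, Σs = 189.4, Σt = 230.1, Σs² = 4772.06, Σt² = 6910.01, Σst = 5638.56
nΣst − ΣsΣt = 45108.48 − 43580.94 = 1527.54
nΣs² − (Σs)² = 38176.48 − 35872.36 = 2304.12; nΣt² − (Σt)² = 55280.08 − 52946.01 = 2334.07
r = 1527.54 / √(2304.12 × 2334.07) = 1527.54 / 2319.0467 ≈ 0.659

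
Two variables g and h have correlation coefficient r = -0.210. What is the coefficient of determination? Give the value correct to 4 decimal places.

r² = (-0.210)² = 0.0441

0.0441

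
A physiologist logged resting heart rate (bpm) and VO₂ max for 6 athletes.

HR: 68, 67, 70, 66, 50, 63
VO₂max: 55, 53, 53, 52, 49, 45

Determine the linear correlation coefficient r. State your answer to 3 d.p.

0.537

n = 6, Σx = 384, Σy = 307, Σx² = 24838, Σy² = 15773, Σxy = 19718
nΣxy − ΣxΣy = 118308 − 117888 = 420
nΣx² − (Σx)² = 149028 − 147456 = 1572; nΣy² − (Σy)² = 94638 − 94249 = 389
r = 420 / √(1572 × 389) = 420 / 781.9898 ≈ 0.537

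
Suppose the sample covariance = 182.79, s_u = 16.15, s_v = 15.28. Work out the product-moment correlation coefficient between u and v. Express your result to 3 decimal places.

r = Cov(u,v) / (s_u · s_v) = 182.79 / (16.15 × 15.28)
  = 182.79 / 246.7720 ≈ 0.741

0.741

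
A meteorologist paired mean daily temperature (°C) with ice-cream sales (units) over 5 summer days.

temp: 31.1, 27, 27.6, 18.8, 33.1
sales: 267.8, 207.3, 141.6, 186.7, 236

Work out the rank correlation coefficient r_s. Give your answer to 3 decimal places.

Rank temp: 4, 2, 3, 1, 5
Rank sales: 5, 3, 1, 2, 4
d = rank(temp) − rank(sales): -1, -1, 2, -1, 1; Σd² = 8
ρ = 1 − 6Σd² / [n(n²−1)] = 1 − 6×8 / (5×24) = 1 − 48/120 ≈ 0.600

0.600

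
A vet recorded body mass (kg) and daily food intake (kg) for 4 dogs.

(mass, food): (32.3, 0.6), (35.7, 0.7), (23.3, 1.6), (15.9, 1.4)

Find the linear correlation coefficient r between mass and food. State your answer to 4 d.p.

n = 4, Σx = 107.2, Σy = 4.3, Σx² = 3113.48, Σy² = 5.37, Σxy = 103.91
nΣxy − ΣxΣy = 415.64 − 460.96 = -45.32
nΣx² − (Σx)² = 12453.92 − 11491.84 = 962.08; nΣy² − (Σy)² = 21.48 − 18.49 = 2.99
r = -45.32 / √(962.08 × 2.99) = -45.32 / 53.6341 ≈ -0.8450

-0.8450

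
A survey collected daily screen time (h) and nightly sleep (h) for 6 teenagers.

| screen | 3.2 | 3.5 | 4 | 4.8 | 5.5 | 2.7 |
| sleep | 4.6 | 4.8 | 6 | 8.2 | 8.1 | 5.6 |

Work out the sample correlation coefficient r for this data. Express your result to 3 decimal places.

n = 6, Σx = 23.7, Σy = 37.3, Σx² = 99.07, Σy² = 244.41, Σxy = 154.55
nΣxy − ΣxΣy = 927.3 − 884.01 = 43.29
nΣx² − (Σx)² = 594.42 − 561.69 = 32.73; nΣy² − (Σy)² = 1466.46 − 1391.29 = 75.17
r = 43.29 / √(32.73 × 75.17) = 43.29 / 49.6016 ≈ 0.873

0.873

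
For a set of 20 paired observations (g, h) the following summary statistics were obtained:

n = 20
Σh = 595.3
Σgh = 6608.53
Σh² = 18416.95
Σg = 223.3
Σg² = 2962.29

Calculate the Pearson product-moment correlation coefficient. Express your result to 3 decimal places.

r = (nΣgh − ΣgΣh) / √[(nΣg² − (Σg)²)(nΣh² − (Σh)²)]
Numerator: 20×6608.53 − 223.3×595.3 = -759.89
Denominator: √[(59245.8 − 49862.89)(368339 − 354382.09)] = √[9382.91 × 13956.91] = 11443.6196
r = -759.89 / 11443.6196 ≈ -0.066

-0.066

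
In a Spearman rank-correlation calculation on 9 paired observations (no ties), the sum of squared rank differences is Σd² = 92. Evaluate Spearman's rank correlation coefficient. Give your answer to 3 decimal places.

ρ = 1 − 6Σd² / [n(n²−1)] = 1 − 6×92 / (9×80)
  = 1 − 552/720 = 1 − 0.7667 ≈ 0.233

0.233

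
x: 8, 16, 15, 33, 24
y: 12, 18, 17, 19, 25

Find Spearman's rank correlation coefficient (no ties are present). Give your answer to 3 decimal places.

0.900

Rank x: 1, 3, 2, 5, 4
Rank y: 1, 3, 2, 4, 5
d = rank(x) − rank(y): 0, 0, 0, 1, -1; Σd² = 2
ρ = 1 − 6Σd² / [n(n²−1)] = 1 − 6×2 / (5×24) = 1 − 12/120 ≈ 0.900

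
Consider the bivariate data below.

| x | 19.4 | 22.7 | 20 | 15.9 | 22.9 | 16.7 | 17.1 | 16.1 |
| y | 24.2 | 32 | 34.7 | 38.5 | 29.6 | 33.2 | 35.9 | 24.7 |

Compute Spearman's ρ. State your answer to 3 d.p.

-0.333

Rank x: 5, 7, 6, 1, 8, 3, 4, 2
Rank y: 1, 4, 6, 8, 3, 5, 7, 2
d = rank(x) − rank(y): 4, 3, 0, -7, 5, -2, -3, 0; Σd² = 112
ρ = 1 − 6Σd² / [n(n²−1)] = 1 − 6×112 / (8×63) = 1 − 672/504 ≈ -0.333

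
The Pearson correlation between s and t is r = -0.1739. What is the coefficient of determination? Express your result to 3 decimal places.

0.030

r² = (-0.1739)² = 0.030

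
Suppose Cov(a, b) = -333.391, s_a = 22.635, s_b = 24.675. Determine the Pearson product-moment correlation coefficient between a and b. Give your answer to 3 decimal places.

-0.597

r = Cov(a,b) / (s_a · s_b) = -333.391 / (22.635 × 24.675)
  = -333.391 / 558.5186 ≈ -0.597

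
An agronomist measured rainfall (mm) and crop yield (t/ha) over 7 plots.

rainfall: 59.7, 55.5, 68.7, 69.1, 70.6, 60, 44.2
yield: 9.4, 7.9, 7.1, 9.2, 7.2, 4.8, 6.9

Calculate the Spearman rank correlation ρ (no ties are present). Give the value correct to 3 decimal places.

Rank rainfall: 3, 2, 5, 6, 7, 4, 1
Rank yield: 7, 5, 3, 6, 4, 1, 2
d = rank(rainfall) − rank(yield): -4, -3, 2, 0, 3, 3, -1; Σd² = 48
ρ = 1 − 6Σd² / [n(n²−1)] = 1 − 6×48 / (7×48) = 1 − 288/336 ≈ 0.143

0.143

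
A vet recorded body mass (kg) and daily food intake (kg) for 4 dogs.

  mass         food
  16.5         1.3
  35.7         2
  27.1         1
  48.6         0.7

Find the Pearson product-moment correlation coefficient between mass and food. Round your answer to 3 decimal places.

n = 4, Σx = 127.9, Σy = 5, Σx² = 4643.11, Σy² = 7.18, Σxy = 153.97
nΣxy − ΣxΣy = 615.88 − 639.5 = -23.62
nΣx² − (Σx)² = 18572.44 − 16358.41 = 2214.03; nΣy² − (Σy)² = 28.72 − 25 = 3.72
r = -23.62 / √(2214.03 × 3.72) = -23.62 / 90.7535 ≈ -0.260

-0.260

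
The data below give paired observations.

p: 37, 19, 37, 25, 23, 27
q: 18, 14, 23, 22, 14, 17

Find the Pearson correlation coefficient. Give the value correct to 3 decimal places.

0.627

n = 6, Σp = 168, Σq = 108, Σp² = 4982, Σq² = 2018, Σpq = 3114
nΣpq − ΣpΣq = 18684 − 18144 = 540
nΣp² − (Σp)² = 29892 − 28224 = 1668; nΣq² − (Σq)² = 12108 − 11664 = 444
r = 540 / √(1668 × 444) = 540 / 860.5766 ≈ 0.627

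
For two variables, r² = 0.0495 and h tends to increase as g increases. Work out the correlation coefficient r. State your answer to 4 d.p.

0.2225

|r| = √0.0495 = 0.2225
The association is positive, so r = 0.2225.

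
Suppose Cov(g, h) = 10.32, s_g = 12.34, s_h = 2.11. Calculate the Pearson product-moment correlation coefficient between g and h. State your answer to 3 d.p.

0.396

r = Cov(g,h) / (s_g · s_h) = 10.32 / (12.34 × 2.11)
  = 10.32 / 26.0374 ≈ 0.396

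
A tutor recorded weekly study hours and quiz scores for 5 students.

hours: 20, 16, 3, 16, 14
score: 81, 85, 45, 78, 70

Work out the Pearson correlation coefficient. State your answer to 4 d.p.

0.9489

n = 5, Σx = 69, Σy = 359, Σx² = 1117, Σy² = 26795, Σxy = 5343
nΣxy − ΣxΣy = 26715 − 24771 = 1944
nΣx² − (Σx)² = 5585 − 4761 = 824; nΣy² − (Σy)² = 133975 − 128881 = 5094
r = 1944 / √(824 × 5094) = 1944 / 2048.7694 ≈ 0.9489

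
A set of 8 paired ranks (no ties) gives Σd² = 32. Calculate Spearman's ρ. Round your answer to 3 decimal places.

0.619

ρ = 1 − 6Σd² / [n(n²−1)] = 1 − 6×32 / (8×63)
  = 1 − 192/504 = 1 − 0.3810 ≈ 0.619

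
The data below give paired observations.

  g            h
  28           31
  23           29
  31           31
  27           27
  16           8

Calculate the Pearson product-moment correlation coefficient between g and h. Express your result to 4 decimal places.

n = 5, Σg = 125, Σh = 126, Σg² = 3259, Σh² = 3556, Σgh = 3353
nΣgh − ΣgΣh = 16765 − 15750 = 1015
nΣg² − (Σg)² = 16295 − 15625 = 670; nΣh² − (Σh)² = 17780 − 15876 = 1904
r = 1015 / √(670 × 1904) = 1015 / 1129.4600 ≈ 0.8987

0.8987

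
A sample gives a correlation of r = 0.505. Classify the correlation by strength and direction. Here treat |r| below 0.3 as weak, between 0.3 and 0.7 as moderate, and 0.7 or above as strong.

moderate positive

r = 0.505 > 0 so the relationship is positive.
|r| = 0.505, which falls in the moderate range.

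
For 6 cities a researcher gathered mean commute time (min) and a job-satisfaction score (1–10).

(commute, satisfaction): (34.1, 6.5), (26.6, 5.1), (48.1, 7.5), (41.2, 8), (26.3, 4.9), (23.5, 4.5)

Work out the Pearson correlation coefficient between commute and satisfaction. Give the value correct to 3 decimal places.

0.939

n = 6, Σx = 199.8, Σy = 36.5, Σx² = 7125.36, Σy² = 232.77, Σxy = 1282.28
nΣxy − ΣxΣy = 7693.68 − 7292.7 = 400.98
nΣx² − (Σx)² = 42752.16 − 39920.04 = 2832.12; nΣy² − (Σy)² = 1396.62 − 1332.25 = 64.37
r = 400.98 / √(2832.12 × 64.37) = 400.98 / 426.9702 ≈ 0.939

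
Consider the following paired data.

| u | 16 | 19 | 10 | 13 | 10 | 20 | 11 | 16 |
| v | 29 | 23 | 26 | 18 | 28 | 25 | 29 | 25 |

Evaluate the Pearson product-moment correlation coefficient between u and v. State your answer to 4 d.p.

n = 8, Σu = 115, Σv = 203, Σu² = 1763, Σv² = 5245, Σuv = 2894
nΣuv − ΣuΣv = 23152 − 23345 = -193
nΣu² − (Σu)² = 14104 − 13225 = 879; nΣv² − (Σv)² = 41960 − 41209 = 751
r = -193 / √(879 × 751) = -193 / 812.4832 ≈ -0.2375

-0.2375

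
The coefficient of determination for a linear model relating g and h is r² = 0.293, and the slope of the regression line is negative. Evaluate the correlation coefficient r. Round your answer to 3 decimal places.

|r| = √0.293 = 0.541
The association is negative, so r = −0.541.

-0.541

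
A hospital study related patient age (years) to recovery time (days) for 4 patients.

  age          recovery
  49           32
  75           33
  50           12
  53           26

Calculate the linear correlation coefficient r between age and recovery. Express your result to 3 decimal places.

n = 4, Σx = 227, Σy = 103, Σx² = 13335, Σy² = 2933, Σxy = 6021
nΣxy − ΣxΣy = 24084 − 23381 = 703
nΣx² − (Σx)² = 53340 − 51529 = 1811; nΣy² − (Σy)² = 11732 − 10609 = 1123
r = 703 / √(1811 × 1123) = 703 / 1426.0971 ≈ 0.493

0.493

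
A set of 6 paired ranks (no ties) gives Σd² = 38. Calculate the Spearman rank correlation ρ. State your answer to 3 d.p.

ρ = 1 − 6Σd² / [n(n²−1)] = 1 − 6×38 / (6×35)
  = 1 − 228/210 = 1 − 1.0857 ≈ -0.086

-0.086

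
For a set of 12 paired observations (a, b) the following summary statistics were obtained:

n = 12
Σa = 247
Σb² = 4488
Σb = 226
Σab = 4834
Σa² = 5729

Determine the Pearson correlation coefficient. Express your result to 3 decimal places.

0.471

r = (nΣab − ΣaΣb) / √[(nΣa² − (Σa)²)(nΣb² − (Σb)²)]
Numerator: 12×4834 − 247×226 = 2186
Denominator: √[(68748 − 61009)(53856 − 51076)] = √[7739 × 2780] = 4638.3639
r = 2186 / 4638.3639 ≈ 0.471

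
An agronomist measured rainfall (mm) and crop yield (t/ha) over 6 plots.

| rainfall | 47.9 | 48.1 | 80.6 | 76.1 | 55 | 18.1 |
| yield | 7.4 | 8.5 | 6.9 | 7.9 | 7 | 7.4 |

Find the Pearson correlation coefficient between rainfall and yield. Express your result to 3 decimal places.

n = 6, Σx = 325.8, Σy = 45.1, Σx² = 20248.2, Σy² = 340.79, Σxy = 2439.58
nΣxy − ΣxΣy = 14637.48 − 14693.58 = -56.1
nΣx² − (Σx)² = 121489.2 − 106145.64 = 15343.56; nΣy² − (Σy)² = 2044.74 − 2034.01 = 10.73
r = -56.1 / √(15343.56 × 10.73) = -56.1 / 405.7541 ≈ -0.138

-0.138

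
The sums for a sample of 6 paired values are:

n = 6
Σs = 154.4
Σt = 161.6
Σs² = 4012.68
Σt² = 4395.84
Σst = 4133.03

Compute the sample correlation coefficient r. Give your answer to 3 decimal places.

-0.616

r = (nΣst − ΣsΣt) / √[(nΣs² − (Σs)²)(nΣt² − (Σt)²)]
Numerator: 6×4133.03 − 154.4×161.6 = -152.86
Denominator: √[(24076.08 − 23839.36)(26375.04 − 26114.56)] = √[236.72 × 260.48] = 248.3160
r = -152.86 / 248.3160 ≈ -0.616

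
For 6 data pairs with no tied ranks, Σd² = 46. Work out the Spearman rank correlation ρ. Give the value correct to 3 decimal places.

-0.314

ρ = 1 − 6Σd² / [n(n²−1)] = 1 − 6×46 / (6×35)
  = 1 − 276/210 = 1 − 1.3143 ≈ -0.314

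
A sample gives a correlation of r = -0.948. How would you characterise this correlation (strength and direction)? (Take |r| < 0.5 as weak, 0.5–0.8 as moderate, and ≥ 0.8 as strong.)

r = -0.948 < 0 so the relationship is negative.
|r| = 0.948, which falls in the strong range.

strong negative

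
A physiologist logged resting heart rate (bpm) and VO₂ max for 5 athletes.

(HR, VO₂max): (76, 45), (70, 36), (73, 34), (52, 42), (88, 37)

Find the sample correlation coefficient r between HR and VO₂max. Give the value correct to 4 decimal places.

n = 5, Σx = 359, Σy = 194, Σx² = 26453, Σy² = 7610, Σxy = 13862
nΣxy − ΣxΣy = 69310 − 69646 = -336
nΣx² − (Σx)² = 132265 − 128881 = 3384; nΣy² − (Σy)² = 38050 − 37636 = 414
r = -336 / √(3384 × 414) = -336 / 1183.6283 ≈ -0.2839

-0.2839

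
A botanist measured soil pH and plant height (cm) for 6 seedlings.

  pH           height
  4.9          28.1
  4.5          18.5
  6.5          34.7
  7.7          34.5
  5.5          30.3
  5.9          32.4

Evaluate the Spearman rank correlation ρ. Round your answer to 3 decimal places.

Rank pH: 2, 1, 5, 6, 3, 4
Rank height: 2, 1, 6, 5, 3, 4
d = rank(pH) − rank(height): 0, 0, -1, 1, 0, 0; Σd² = 2
ρ = 1 − 6Σd² / [n(n²−1)] = 1 − 6×2 / (6×35) = 1 − 12/210 ≈ 0.943

0.943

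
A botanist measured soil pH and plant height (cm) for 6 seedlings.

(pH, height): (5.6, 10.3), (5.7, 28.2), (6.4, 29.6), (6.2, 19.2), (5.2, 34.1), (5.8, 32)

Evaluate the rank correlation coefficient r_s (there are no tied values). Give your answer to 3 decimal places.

-0.143

Rank pH: 2, 3, 6, 5, 1, 4
Rank height: 1, 3, 4, 2, 6, 5
d = rank(pH) − rank(height): 1, 0, 2, 3, -5, -1; Σd² = 40
ρ = 1 − 6Σd² / [n(n²−1)] = 1 − 6×40 / (6×35) = 1 − 240/210 ≈ -0.143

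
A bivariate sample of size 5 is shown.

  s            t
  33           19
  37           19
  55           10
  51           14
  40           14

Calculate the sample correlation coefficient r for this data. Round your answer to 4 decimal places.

-0.8970

n = 5, Σs = 216, Σt = 76, Σs² = 9684, Σt² = 1214, Σst = 3154
nΣst − ΣsΣt = 15770 − 16416 = -646
nΣs² − (Σs)² = 48420 − 46656 = 1764; nΣt² − (Σt)² = 6070 − 5776 = 294
r = -646 / √(1764 × 294) = -646 / 720.1500 ≈ -0.8970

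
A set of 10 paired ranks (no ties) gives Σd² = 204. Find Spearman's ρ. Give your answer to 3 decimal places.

-0.236

ρ = 1 − 6Σd² / [n(n²−1)] = 1 − 6×204 / (10×99)
  = 1 − 1224/990 = 1 − 1.2364 ≈ -0.236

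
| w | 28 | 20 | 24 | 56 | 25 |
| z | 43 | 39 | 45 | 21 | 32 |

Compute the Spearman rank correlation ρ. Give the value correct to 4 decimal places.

Rank w: 4, 1, 2, 5, 3
Rank z: 4, 3, 5, 1, 2
d = rank(w) − rank(z): 0, -2, -3, 4, 1; Σd² = 30
ρ = 1 − 6Σd² / [n(n²−1)] = 1 − 6×30 / (5×24) = 1 − 180/120 ≈ -0.5000

-0.5000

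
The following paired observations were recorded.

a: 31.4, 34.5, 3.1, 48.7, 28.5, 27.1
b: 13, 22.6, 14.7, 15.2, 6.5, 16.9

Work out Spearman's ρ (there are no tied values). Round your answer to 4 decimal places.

0.2571

Rank a: 4, 5, 1, 6, 3, 2
Rank b: 2, 6, 3, 4, 1, 5
d = rank(a) − rank(b): 2, -1, -2, 2, 2, -3; Σd² = 26
ρ = 1 − 6Σd² / [n(n²−1)] = 1 − 6×26 / (6×35) = 1 − 156/210 ≈ 0.2571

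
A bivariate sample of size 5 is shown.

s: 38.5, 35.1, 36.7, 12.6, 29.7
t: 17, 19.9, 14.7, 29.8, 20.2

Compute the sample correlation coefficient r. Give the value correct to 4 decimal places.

n = 5, Σs = 152.6, Σt = 101.6, Σs² = 5102, Σt² = 2197.18, Σst = 2867.9
nΣst − ΣsΣt = 14339.5 − 15504.16 = -1164.66
nΣs² − (Σs)² = 25510 − 23286.76 = 2223.24; nΣt² − (Σt)² = 10985.9 − 10322.56 = 663.34
r = -1164.66 / √(2223.24 × 663.34) = -1164.66 / 1214.3986 ≈ -0.9590

-0.9590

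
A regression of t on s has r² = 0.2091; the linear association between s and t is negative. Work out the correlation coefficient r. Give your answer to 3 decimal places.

|r| = √0.2091 = 0.457
The association is negative, so r = −0.457.

-0.457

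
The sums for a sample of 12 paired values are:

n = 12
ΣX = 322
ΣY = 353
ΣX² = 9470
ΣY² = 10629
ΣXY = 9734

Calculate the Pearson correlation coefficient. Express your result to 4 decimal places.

r = (nΣXY − ΣXΣY) / √[(nΣX² − (ΣX)²)(nΣY² − (ΣY)²)]
Numerator: 12×9734 − 322×353 = 3142
Denominator: √[(113640 − 103684)(127548 − 124609)] = √[9956 × 2939] = 5409.3146
r = 3142 / 5409.3146 ≈ 0.5808

0.5808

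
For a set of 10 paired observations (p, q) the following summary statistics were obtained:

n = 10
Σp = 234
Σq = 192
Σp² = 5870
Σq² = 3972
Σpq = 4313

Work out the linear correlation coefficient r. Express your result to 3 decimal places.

-0.536

r = (nΣpq − ΣpΣq) / √[(nΣp² − (Σp)²)(nΣq² − (Σq)²)]
Numerator: 10×4313 − 234×192 = -1798
Denominator: √[(58700 − 54756)(39720 − 36864)] = √[3944 × 2856] = 3356.1978
r = -1798 / 3356.1978 ≈ -0.536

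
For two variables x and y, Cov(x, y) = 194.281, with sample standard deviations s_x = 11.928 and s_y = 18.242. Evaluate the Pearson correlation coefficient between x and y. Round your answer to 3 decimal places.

0.893

r = Cov(x,y) / (s_x · s_y) = 194.281 / (11.928 × 18.242)
  = 194.281 / 217.5906 ≈ 0.893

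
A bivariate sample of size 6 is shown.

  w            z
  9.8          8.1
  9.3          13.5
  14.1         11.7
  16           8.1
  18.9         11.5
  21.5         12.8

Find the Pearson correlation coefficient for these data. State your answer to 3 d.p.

n = 6, Σw = 89.6, Σz = 65.7, Σw² = 1456.8, Σz² = 746.45, Σwz = 992.05
nΣwz − ΣwΣz = 5952.3 − 5886.72 = 65.58
nΣw² − (Σw)² = 8740.8 − 8028.16 = 712.64; nΣz² − (Σz)² = 4478.7 − 4316.49 = 162.21
r = 65.58 / √(712.64 × 162.21) = 65.58 / 339.9961 ≈ 0.193

0.193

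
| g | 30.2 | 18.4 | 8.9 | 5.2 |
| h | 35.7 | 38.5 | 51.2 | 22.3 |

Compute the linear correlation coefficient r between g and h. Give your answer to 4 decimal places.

n = 4, Σg = 62.7, Σh = 147.7, Σg² = 1356.85, Σh² = 5875.47, Σgh = 2358.18
nΣgh − ΣgΣh = 9432.72 − 9260.79 = 171.93
nΣg² − (Σg)² = 5427.4 − 3931.29 = 1496.11; nΣh² − (Σh)² = 23501.88 − 21815.29 = 1686.59
r = 171.93 / √(1496.11 × 1686.59) = 171.93 / 1588.4975 ≈ 0.1082

0.1082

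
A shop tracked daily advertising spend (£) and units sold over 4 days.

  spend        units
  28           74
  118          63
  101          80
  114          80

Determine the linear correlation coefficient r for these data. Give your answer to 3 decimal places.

n = 4, Σx = 361, Σy = 297, Σx² = 37905, Σy² = 22245, Σxy = 26706
nΣxy − ΣxΣy = 106824 − 107217 = -393
nΣx² − (Σx)² = 151620 − 130321 = 21299; nΣy² − (Σy)² = 88980 − 88209 = 771
r = -393 / √(21299 × 771) = -393 / 4052.3486 ≈ -0.097

-0.097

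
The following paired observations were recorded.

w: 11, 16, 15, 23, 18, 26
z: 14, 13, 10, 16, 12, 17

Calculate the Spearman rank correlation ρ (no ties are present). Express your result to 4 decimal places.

0.6000

Rank w: 1, 3, 2, 5, 4, 6
Rank z: 4, 3, 1, 5, 2, 6
d = rank(w) − rank(z): -3, 0, 1, 0, 2, 0; Σd² = 14
ρ = 1 − 6Σd² / [n(n²−1)] = 1 − 6×14 / (6×35) = 1 − 84/210 ≈ 0.6000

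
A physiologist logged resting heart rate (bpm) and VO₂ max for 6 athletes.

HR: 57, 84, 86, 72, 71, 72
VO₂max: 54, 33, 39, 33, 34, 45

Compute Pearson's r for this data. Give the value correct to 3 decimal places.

n = 6, Σx = 442, Σy = 238, Σx² = 33110, Σy² = 9796, Σxy = 17234
nΣxy − ΣxΣy = 103404 − 105196 = -1792
nΣx² − (Σx)² = 198660 − 195364 = 3296; nΣy² − (Σy)² = 58776 − 56644 = 2132
r = -1792 / √(3296 × 2132) = -1792 / 2650.8625 ≈ -0.676

-0.676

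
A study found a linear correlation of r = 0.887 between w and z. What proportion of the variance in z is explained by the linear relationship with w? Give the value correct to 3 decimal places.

r² = (0.887)² = 0.787

0.787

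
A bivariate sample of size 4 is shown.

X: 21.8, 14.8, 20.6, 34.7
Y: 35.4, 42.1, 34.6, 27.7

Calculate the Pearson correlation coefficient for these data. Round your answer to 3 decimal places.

-0.966

n = 4, ΣX = 91.9, ΣY = 139.8, ΣX² = 2322.73, ΣY² = 4990.02, ΣXY = 3068.75
nΣXY − ΣXΣY = 12275 − 12847.62 = -572.62
nΣX² − (ΣX)² = 9290.92 − 8445.61 = 845.31; nΣY² − (ΣY)² = 19960.08 − 19544.04 = 416.04
r = -572.62 / √(845.31 × 416.04) = -572.62 / 593.0285 ≈ -0.966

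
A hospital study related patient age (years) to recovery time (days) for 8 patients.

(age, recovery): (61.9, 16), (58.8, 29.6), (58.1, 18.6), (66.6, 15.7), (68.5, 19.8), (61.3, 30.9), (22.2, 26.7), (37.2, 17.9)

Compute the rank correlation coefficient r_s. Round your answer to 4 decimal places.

-0.2619

Rank age: 6, 4, 3, 7, 8, 5, 1, 2
Rank recovery: 2, 7, 4, 1, 5, 8, 6, 3
d = rank(age) − rank(recovery): 4, -3, -1, 6, 3, -3, -5, -1; Σd² = 106
ρ = 1 − 6Σd² / [n(n²−1)] = 1 − 6×106 / (8×63) = 1 − 636/504 ≈ -0.2619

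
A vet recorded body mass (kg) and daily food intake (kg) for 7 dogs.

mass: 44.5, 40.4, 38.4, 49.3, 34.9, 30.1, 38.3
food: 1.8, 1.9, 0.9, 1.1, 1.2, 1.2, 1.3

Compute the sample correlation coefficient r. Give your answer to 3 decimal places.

0.213

n = 7, Σx = 275.9, Σy = 9.4, Σx² = 11108.37, Σy² = 13.44, Σxy = 373.44
nΣxy − ΣxΣy = 2614.08 − 2593.46 = 20.62
nΣx² − (Σx)² = 77758.59 − 76120.81 = 1637.78; nΣy² − (Σy)² = 94.08 − 88.36 = 5.72
r = 20.62 / √(1637.78 × 5.72) = 20.62 / 96.7890 ≈ 0.213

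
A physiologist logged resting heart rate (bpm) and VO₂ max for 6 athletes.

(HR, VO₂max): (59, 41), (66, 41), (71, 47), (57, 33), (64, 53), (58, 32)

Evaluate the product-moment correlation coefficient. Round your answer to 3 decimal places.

n = 6, Σx = 375, Σy = 247, Σx² = 23587, Σy² = 10493, Σxy = 15591
nΣxy − ΣxΣy = 93546 − 92625 = 921
nΣx² − (Σx)² = 141522 − 140625 = 897; nΣy² − (Σy)² = 62958 − 61009 = 1949
r = 921 / √(897 × 1949) = 921 / 1322.2152 ≈ 0.697

0.697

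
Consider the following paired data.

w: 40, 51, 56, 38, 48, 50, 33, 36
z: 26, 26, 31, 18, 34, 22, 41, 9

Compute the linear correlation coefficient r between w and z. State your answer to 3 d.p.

0.152

n = 8, Σw = 352, Σz = 207, Σw² = 15970, Σz² = 6039, Σwz = 9195
nΣwz − ΣwΣz = 73560 − 72864 = 696
nΣw² − (Σw)² = 127760 − 123904 = 3856; nΣz² − (Σz)² = 48312 − 42849 = 5463
r = 696 / √(3856 × 5463) = 696 / 4589.6980 ≈ 0.152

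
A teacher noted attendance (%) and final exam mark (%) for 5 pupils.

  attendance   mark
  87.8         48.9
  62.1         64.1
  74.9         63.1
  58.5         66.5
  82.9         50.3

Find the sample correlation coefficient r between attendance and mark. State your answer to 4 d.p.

-0.9253

n = 5, Σx = 366.2, Σy = 292.9, Σx² = 27469.92, Σy² = 17433.97, Σxy = 21060.34
nΣxy − ΣxΣy = 105301.7 − 107259.98 = -1958.28
nΣx² − (Σx)² = 137349.6 − 134102.44 = 3247.16; nΣy² − (Σy)² = 87169.85 − 85790.41 = 1379.44
r = -1958.28 / √(3247.16 × 1379.44) = -1958.28 / 2116.4268 ≈ -0.9253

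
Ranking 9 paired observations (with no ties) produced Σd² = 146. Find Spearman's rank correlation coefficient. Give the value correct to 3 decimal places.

-0.217

ρ = 1 − 6Σd² / [n(n²−1)] = 1 − 6×146 / (9×80)
  = 1 − 876/720 = 1 − 1.2167 ≈ -0.217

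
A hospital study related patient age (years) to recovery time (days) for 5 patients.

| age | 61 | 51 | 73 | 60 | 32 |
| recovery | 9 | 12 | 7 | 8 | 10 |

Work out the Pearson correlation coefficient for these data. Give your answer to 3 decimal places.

n = 5, Σx = 277, Σy = 46, Σx² = 16275, Σy² = 438, Σxy = 2472
nΣxy − ΣxΣy = 12360 − 12742 = -382
nΣx² − (Σx)² = 81375 − 76729 = 4646; nΣy² − (Σy)² = 2190 − 2116 = 74
r = -382 / √(4646 × 74) = -382 / 586.3480 ≈ -0.651

-0.651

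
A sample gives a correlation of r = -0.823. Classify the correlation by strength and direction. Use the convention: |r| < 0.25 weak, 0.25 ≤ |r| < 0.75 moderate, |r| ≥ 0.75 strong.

r = -0.823 < 0 so the relationship is negative.
|r| = 0.823, which falls in the strong range.

strong negative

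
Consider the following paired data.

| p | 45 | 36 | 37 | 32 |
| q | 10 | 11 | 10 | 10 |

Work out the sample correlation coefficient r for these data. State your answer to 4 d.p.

n = 4, Σp = 150, Σq = 41, Σp² = 5714, Σq² = 421, Σpq = 1536
nΣpq − ΣpΣq = 6144 − 6150 = -6
nΣp² − (Σp)² = 22856 − 22500 = 356; nΣq² − (Σq)² = 1684 − 1681 = 3
r = -6 / √(356 × 3) = -6 / 32.6803 ≈ -0.1836

-0.1836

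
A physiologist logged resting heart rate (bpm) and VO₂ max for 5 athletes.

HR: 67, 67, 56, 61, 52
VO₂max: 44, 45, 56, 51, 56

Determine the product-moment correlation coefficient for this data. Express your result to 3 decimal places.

n = 5, Σx = 303, Σy = 252, Σx² = 18539, Σy² = 12834, Σxy = 15122
nΣxy − ΣxΣy = 75610 − 76356 = -746
nΣx² − (Σx)² = 92695 − 91809 = 886; nΣy² − (Σy)² = 64170 − 63504 = 666
r = -746 / √(886 × 666) = -746 / 768.1640 ≈ -0.971

-0.971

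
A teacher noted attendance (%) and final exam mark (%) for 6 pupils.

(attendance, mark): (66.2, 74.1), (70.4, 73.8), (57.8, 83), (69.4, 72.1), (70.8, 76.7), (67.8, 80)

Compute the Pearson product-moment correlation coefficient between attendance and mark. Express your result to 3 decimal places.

-0.733

n = 6, Σx = 402.4, Σy = 459.7, Σx² = 27105.28, Σy² = 35307.55, Σxy = 30756.44
nΣxy − ΣxΣy = 184538.64 − 184983.28 = -444.64
nΣx² − (Σx)² = 162631.68 − 161925.76 = 705.92; nΣy² − (Σy)² = 211845.3 − 211324.09 = 521.21
r = -444.64 / √(705.92 × 521.21) = -444.64 / 606.5744 ≈ -0.733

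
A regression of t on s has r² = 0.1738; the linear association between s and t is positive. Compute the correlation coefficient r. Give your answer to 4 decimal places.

0.4169

|r| = √0.1738 = 0.4169
The association is positive, so r = 0.4169.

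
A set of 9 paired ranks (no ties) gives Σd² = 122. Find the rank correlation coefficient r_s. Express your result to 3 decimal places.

ρ = 1 − 6Σd² / [n(n²−1)] = 1 − 6×122 / (9×80)
  = 1 − 732/720 = 1 − 1.0167 ≈ -0.017

-0.017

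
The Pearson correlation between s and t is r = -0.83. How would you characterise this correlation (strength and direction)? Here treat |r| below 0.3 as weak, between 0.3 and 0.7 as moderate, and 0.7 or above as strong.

strong negative

r = -0.83 < 0 so the relationship is negative.
|r| = 0.83, which falls in the strong range.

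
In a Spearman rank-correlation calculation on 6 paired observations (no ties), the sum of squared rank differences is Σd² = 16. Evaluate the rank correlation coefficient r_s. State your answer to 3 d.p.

ρ = 1 − 6Σd² / [n(n²−1)] = 1 − 6×16 / (6×35)
  = 1 − 96/210 = 1 − 0.4571 ≈ 0.543

0.543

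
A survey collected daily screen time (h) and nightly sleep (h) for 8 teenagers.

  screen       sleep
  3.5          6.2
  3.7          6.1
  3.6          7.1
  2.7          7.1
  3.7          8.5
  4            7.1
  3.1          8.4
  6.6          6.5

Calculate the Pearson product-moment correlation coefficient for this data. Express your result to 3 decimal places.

n = 8, Σx = 30.9, Σy = 57, Σx² = 129.05, Σy² = 411.94, Σxy = 217.79
nΣxy − ΣxΣy = 1742.32 − 1761.3 = -18.98
nΣx² − (Σx)² = 1032.4 − 954.81 = 77.59; nΣy² − (Σy)² = 3295.52 − 3249 = 46.52
r = -18.98 / √(77.59 × 46.52) = -18.98 / 60.0790 ≈ -0.316

-0.316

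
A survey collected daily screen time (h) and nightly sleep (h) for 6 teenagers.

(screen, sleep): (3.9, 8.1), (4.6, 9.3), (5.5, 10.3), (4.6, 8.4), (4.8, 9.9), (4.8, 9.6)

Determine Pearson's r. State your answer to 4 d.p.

0.8786

n = 6, Σx = 28.2, Σy = 55.6, Σx² = 133.86, Σy² = 518.92, Σxy = 263.26
nΣxy − ΣxΣy = 1579.56 − 1567.92 = 11.64
nΣx² − (Σx)² = 803.16 − 795.24 = 7.92; nΣy² − (Σy)² = 3113.52 − 3091.36 = 22.16
r = 11.64 / √(7.92 × 22.16) = 11.64 / 13.2479 ≈ 0.8786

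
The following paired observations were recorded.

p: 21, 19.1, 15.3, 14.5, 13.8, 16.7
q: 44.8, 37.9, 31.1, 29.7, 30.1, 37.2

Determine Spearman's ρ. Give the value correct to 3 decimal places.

0.943

Rank p: 6, 5, 3, 2, 1, 4
Rank q: 6, 5, 3, 1, 2, 4
d = rank(p) − rank(q): 0, 0, 0, 1, -1, 0; Σd² = 2
ρ = 1 − 6Σd² / [n(n²−1)] = 1 − 6×2 / (6×35) = 1 − 12/210 ≈ 0.943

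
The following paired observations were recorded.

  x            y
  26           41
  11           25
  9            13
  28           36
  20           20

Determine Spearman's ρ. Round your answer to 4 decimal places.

Rank x: 4, 2, 1, 5, 3
Rank y: 5, 3, 1, 4, 2
d = rank(x) − rank(y): -1, -1, 0, 1, 1; Σd² = 4
ρ = 1 − 6Σd² / [n(n²−1)] = 1 − 6×4 / (5×24) = 1 − 24/120 ≈ 0.8000

0.8000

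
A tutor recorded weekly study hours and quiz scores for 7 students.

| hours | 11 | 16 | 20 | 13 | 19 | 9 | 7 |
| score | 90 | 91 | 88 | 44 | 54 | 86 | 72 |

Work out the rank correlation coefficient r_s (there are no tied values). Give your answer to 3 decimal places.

Rank hours: 3, 5, 7, 4, 6, 2, 1
Rank score: 6, 7, 5, 1, 2, 4, 3
d = rank(hours) − rank(score): -3, -2, 2, 3, 4, -2, -2; Σd² = 50
ρ = 1 − 6Σd² / [n(n²−1)] = 1 − 6×50 / (7×48) = 1 − 300/336 ≈ 0.107

0.107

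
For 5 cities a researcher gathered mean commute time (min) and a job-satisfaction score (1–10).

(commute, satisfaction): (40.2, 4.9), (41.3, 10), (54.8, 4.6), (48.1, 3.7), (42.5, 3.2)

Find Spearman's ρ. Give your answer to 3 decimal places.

-0.500

Rank commute: 1, 2, 5, 4, 3
Rank satisfaction: 4, 5, 3, 2, 1
d = rank(commute) − rank(satisfaction): -3, -3, 2, 2, 2; Σd² = 30
ρ = 1 − 6Σd² / [n(n²−1)] = 1 − 6×30 / (5×24) = 1 − 180/120 ≈ -0.500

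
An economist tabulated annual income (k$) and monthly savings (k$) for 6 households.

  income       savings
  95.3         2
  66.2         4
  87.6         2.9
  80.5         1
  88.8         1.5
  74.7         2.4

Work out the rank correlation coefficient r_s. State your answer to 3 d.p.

Rank income: 6, 1, 4, 3, 5, 2
Rank savings: 3, 6, 5, 1, 2, 4
d = rank(income) − rank(savings): 3, -5, -1, 2, 3, -2; Σd² = 52
ρ = 1 − 6Σd² / [n(n²−1)] = 1 − 6×52 / (6×35) = 1 − 312/210 ≈ -0.486

-0.486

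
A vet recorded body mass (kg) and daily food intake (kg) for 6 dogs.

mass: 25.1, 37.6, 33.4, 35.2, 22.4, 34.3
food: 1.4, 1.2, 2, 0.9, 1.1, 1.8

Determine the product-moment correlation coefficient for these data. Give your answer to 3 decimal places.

0.148

n = 6, Σx = 188, Σy = 8.4, Σx² = 6076.62, Σy² = 12.66, Σxy = 265.12
nΣxy − ΣxΣy = 1590.72 − 1579.2 = 11.52
nΣx² − (Σx)² = 36459.72 − 35344 = 1115.72; nΣy² − (Σy)² = 75.96 − 70.56 = 5.4
r = 11.52 / √(1115.72 × 5.4) = 11.52 / 77.6202 ≈ 0.148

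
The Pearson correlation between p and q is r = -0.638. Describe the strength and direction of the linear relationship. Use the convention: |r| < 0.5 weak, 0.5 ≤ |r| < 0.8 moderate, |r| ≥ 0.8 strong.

r = -0.638 < 0 so the relationship is negative.
|r| = 0.638, which falls in the moderate range.

moderate negative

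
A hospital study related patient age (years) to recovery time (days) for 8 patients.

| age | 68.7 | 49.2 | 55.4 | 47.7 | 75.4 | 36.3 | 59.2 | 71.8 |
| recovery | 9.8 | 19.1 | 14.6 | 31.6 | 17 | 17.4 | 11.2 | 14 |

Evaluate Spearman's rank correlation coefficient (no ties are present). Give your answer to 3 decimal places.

-0.619

Rank age: 6, 3, 4, 2, 8, 1, 5, 7
Rank recovery: 1, 7, 4, 8, 5, 6, 2, 3
d = rank(age) − rank(recovery): 5, -4, 0, -6, 3, -5, 3, 4; Σd² = 136
ρ = 1 − 6Σd² / [n(n²−1)] = 1 − 6×136 / (8×63) = 1 − 816/504 ≈ -0.619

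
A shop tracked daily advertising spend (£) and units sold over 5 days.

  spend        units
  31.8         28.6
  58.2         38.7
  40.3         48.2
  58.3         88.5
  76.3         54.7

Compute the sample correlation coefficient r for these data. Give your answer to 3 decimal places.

n = 5, Σx = 264.9, Σy = 258.7, Σx² = 15243.15, Σy² = 15463.23, Σxy = 14437.44
nΣxy − ΣxΣy = 72187.2 − 68529.63 = 3657.57
nΣx² − (Σx)² = 76215.75 − 70172.01 = 6043.74; nΣy² − (Σy)² = 77316.15 − 66925.69 = 10390.46
r = 3657.57 / √(6043.74 × 10390.46) = 3657.57 / 7924.4709 ≈ 0.462

0.462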